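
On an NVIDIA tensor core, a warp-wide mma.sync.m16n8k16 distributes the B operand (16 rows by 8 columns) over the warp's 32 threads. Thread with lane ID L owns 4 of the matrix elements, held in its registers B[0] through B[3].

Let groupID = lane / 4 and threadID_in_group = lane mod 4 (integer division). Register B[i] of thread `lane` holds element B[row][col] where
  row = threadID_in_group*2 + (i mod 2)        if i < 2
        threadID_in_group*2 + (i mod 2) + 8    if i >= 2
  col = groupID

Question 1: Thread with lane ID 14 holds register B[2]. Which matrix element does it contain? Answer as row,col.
L=14->gid=14>>2=3, tid=14&3=2
[2]->row 2·2+0+8=12  col gid=3

12,3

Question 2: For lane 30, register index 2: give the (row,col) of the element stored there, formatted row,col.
30: grp=7,tig=2
[2] (2*2+0+8,7) = (12,7)

12,7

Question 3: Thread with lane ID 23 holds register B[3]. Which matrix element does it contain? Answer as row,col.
lane 23->23/4=5, 23 mod 4=3
i=3  r:2·3+1+8->15  c:5

15,5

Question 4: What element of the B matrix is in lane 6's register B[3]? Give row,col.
13,1

lane 6→6/4=1, 6 mod 4=2
i=3  r:2·2+1+8→13  c:1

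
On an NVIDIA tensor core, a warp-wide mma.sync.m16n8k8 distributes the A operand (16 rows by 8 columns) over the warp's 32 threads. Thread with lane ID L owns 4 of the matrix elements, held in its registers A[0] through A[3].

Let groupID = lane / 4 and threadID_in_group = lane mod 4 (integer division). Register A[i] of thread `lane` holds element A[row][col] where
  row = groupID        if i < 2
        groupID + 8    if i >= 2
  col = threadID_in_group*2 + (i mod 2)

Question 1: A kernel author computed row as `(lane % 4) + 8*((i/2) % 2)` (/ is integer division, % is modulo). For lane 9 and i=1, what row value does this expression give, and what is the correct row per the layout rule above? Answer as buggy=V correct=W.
`(lane % 4) + 8*((i/2) % 2)`[9,1]->1
L=9->g=9>>2=2, t=9&3=1
[1]->row 2+0=2  col 1·2+1=3
row: 1 vs 2

buggy=1 correct=2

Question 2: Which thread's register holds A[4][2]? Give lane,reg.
17,0

r:4=>grp=4,rB=0  c:2=>tig=1,lo=0
L=4*4+1=17  i=0*2+0=0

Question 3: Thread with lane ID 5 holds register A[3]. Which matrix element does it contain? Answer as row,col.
lane 5=>5/4=1, 5 mod 4=1
i=3  r:1+8=>9  c:2·1+1=>3

9,3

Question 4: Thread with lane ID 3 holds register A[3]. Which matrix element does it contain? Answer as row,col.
3: grp=0,tig=3
[3] (0+8,3*2+1) = (8,7)

8,7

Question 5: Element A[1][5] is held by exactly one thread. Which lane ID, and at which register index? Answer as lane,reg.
6,1

r=1→G=1,rhi=0  c=5→T=2,p=1
L=1*4+2=6  i=0*2+1=1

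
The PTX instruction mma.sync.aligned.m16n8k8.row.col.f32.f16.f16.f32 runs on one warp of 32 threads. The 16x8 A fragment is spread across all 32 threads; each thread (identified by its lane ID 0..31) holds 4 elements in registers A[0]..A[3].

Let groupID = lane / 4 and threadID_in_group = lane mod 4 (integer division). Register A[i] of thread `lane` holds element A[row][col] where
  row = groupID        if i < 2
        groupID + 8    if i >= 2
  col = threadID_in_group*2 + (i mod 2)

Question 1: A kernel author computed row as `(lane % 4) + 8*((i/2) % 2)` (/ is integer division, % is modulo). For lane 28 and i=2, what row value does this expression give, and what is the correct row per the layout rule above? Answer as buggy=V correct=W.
buggy=8 correct=15

`(lane % 4) + 8*((i/2) % 2)`[28,2]→8
L=28→G=28>>2=7, T=28&3=0
[2]→row 7+8=15  col 0·2+0=0
row: 8 vs 15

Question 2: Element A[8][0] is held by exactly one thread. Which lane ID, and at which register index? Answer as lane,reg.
r=8⇒gr=0,Rb=1  c=0⇒th=0,odd=0
L=0*4+0=0  i=1*2+0=2

0,2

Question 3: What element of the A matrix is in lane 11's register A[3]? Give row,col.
10,7

11: g=2,t=3
[3] (2+8,3*2+1) = (10,7)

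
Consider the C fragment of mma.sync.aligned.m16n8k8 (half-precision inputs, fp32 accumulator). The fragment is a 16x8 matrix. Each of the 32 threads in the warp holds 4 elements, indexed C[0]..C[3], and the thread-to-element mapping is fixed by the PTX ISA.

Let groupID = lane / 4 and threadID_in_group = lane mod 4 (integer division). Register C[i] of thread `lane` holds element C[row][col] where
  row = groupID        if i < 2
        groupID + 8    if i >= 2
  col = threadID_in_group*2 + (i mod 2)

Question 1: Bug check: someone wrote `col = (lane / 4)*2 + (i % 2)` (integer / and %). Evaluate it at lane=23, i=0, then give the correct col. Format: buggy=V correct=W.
buggy=10 correct=6

`(lane / 4)*2 + (i % 2)`[23,0]→10
L=23→G=23>>2=5, T=23&3=3
[0]→row 5+0=5  col 3·2+0=6
col: 10 vs 6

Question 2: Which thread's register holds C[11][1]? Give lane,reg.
12,3

r=11⇒gr=3,Rb=1  c=1⇒th=0,odd=1
L=3*4+0=12  i=1*2+1=3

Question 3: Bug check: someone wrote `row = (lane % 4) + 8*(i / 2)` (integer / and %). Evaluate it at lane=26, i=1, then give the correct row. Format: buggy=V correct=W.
`(lane % 4) + 8*(i / 2)`[26,1]⇒2
lane 26⇒26/4=6, 26 mod 4=2
i=1  r:6+0⇒6  c:2·2+1⇒5
row: 2 vs 6

buggy=2 correct=6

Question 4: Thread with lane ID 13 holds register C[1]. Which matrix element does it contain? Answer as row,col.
13: gr=3,th=1
[1] (3+0,1*2+1) = (3,3)

3,3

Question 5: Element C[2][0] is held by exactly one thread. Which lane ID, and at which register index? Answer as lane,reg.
8,0

r=2⇒gr=2,Rb=0  c=0⇒th=0,odd=0
L=2*4+0=8  i=0*2+0=0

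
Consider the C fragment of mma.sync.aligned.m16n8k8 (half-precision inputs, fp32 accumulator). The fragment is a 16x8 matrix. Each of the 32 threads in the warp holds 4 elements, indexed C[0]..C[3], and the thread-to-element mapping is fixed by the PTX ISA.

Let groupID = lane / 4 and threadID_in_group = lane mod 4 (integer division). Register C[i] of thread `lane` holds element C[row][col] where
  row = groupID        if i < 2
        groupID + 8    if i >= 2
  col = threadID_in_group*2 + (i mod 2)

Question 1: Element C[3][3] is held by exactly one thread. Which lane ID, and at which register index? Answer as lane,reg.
r:3=>grp=3,rB=0  c:3=>tig=1,lo=1
L=3*4+1=13  i=0*2+1=1

13,1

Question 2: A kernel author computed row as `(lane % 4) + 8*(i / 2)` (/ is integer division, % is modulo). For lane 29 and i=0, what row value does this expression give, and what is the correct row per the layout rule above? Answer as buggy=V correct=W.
`(lane % 4) + 8*(i / 2)`[29,0]=>1
lane 29=>29/4=7, 29 mod 4=1
i=0  r:7+0=>7  c:2·1+0=>2
row: 1 vs 7

buggy=1 correct=7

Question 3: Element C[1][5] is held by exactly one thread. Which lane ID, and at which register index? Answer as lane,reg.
r=1→G=1,rhi=0  c=5→T=2,p=1
L=1*4+2=6  i=0*2+1=1

6,1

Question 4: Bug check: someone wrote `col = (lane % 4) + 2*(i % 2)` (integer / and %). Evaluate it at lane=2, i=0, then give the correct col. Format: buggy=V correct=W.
buggy=2 correct=4

`(lane % 4) + 2*(i % 2)`[2,0]⇒2
L=2⇒gr=2>>2=0, th=2&3=2
[0]⇒row 0+0=0  col 2·2+0=4
col: 2 vs 4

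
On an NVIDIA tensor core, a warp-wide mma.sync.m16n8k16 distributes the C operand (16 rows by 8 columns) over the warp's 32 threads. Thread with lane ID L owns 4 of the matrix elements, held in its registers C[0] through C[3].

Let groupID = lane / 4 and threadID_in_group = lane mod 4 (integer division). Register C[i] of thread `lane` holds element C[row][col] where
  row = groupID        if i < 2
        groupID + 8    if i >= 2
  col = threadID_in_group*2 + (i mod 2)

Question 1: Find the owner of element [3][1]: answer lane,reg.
r: 3->gid=3,r8=0  c: 1->tid=0,i&1=1
L=3*4+0=12  i=0*2+1=1

12,1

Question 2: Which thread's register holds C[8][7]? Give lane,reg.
r:8=>grp=0,rB=1  c:7=>tig=3,lo=1
L=0*4+3=3  i=1*2+1=3

3,3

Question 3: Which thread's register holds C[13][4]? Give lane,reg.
22,2

r=13->g=5,rb=1  c=4->t=2,b0=0
L=5*4+2=22  i=1*2+0=2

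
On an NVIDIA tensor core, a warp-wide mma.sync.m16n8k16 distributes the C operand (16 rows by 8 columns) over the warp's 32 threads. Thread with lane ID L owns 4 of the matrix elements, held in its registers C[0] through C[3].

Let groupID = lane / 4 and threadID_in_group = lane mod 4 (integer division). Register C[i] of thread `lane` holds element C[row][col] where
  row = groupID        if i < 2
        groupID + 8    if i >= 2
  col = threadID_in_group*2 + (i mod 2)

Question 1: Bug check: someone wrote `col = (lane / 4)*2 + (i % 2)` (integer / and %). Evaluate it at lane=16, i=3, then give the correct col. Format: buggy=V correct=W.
`(lane / 4)*2 + (i % 2)`[16,3]=>9
16: grp=4,tig=0
[3] (4+8,0*2+1) = (12,1)
col: 9 vs 1

buggy=9 correct=1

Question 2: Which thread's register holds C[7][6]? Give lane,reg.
31,0

r=7->g=7,rb=0  c=6->t=3,b0=0
L=7*4+3=31  i=0*2+0=0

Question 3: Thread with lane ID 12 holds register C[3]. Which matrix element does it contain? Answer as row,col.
lane 12->12/4=3, 12 mod 4=0
i=3  r:3+8->11  c:2·0+1->1

11,1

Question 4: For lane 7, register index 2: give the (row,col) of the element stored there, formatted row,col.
9,6

7: g=1,t=3
[2] (1+8,3*2+0) = (9,6)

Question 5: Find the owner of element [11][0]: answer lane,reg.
r=11→G=3,rhi=1  c=0→T=0,p=0
L=3*4+0=12  i=1*2+0=2

12,2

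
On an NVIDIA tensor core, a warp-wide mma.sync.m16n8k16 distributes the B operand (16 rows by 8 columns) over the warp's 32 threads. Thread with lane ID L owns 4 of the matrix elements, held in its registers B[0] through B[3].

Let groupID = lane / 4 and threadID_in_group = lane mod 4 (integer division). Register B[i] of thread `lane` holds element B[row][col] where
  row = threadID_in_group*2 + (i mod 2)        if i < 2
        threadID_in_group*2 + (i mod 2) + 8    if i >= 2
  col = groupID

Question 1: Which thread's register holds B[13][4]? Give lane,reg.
c: 4->gid=4  r: 13->r8=1,tid=2,i&1=1
L=4*4+2=18  i=1*2+1=3

18,3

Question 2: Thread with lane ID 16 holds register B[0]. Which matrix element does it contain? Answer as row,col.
lane 16→16/4=4, 16 mod 4=0
i=0  r:2·0+0+0→0  c:4

0,4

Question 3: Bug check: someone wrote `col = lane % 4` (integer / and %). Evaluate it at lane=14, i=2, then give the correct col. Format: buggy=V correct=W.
`lane % 4`[14,2]=>2
L=14=>grp=14>>2=3, tig=14&3=2
[2]=>row 2·2+0+8=12  col grp=3
col: 2 vs 3

buggy=2 correct=3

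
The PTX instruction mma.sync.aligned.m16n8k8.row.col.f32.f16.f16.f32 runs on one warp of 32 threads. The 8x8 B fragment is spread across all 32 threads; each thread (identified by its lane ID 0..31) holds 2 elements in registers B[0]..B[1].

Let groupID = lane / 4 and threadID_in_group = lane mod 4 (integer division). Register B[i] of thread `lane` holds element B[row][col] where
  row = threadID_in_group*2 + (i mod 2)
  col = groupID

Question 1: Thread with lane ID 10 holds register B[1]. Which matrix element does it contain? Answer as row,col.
5,2

10: G=2,T=2
[1] (2*2+1,2) = (5,2)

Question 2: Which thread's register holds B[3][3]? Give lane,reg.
c: 3->gid=3  r: 3->tid=1,i&1=1
L=3*4+1=13  i=1=1

13,1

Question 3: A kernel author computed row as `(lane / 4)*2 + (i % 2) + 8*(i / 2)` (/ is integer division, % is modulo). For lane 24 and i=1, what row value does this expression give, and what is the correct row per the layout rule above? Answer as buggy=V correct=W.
`(lane / 4)*2 + (i % 2) + 8*(i / 2)`[24,1]⇒13
L=24⇒gr=24>>2=6, th=24&3=0
[1]⇒row 0·2+1=1  col gr=6
row: 13 vs 1

buggy=13 correct=1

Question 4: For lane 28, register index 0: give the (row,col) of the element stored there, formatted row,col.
0,7

L=28->g=28>>2=7, t=28&3=0
[0]->row 0·2+0=0  col g=7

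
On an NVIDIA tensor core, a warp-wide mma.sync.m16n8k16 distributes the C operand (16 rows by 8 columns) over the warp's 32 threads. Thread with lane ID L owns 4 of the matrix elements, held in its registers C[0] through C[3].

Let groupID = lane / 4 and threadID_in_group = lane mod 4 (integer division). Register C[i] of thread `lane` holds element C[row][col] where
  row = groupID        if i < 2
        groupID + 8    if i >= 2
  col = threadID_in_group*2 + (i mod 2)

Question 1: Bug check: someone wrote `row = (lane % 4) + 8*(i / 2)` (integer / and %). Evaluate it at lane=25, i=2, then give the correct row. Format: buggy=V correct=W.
buggy=9 correct=14

`(lane % 4) + 8*(i / 2)`[25,2]->9
lane 25: g=6 (25/4), t=1 (25%4)
i=2: r=6+8=14, c=1*2+0=2
row: 9 vs 14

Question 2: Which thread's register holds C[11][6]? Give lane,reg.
15,2

r=11->g=3,rb=1  c=6->t=3,b0=0
L=3*4+3=15  i=1*2+0=2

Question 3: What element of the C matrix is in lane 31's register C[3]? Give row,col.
15,7

lane 31: g=7 (31/4), t=3 (31%4)
i=3: r=7+8=15, c=3*2+1=7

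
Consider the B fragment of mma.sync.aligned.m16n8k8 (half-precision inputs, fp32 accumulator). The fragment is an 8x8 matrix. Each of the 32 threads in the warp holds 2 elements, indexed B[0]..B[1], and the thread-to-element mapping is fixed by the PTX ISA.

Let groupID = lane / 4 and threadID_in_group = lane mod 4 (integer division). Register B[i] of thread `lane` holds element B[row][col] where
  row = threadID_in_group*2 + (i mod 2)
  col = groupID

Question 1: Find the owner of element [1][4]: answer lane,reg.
16,1

c: 4->gid=4  r: 1->tid=0,i&1=1
L=4*4+0=16  i=1=1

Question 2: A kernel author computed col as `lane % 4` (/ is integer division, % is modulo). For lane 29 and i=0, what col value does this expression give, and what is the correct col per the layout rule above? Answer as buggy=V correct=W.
`lane % 4`[29,0]->1
29: g=7,t=1
[0] (1*2+0,7) = (2,7)
col: 1 vs 7

buggy=1 correct=7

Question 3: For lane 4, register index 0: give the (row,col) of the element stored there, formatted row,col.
L=4=>grp=4>>2=1, tig=4&3=0
[0]=>row 0·2+0=0  col grp=1

0,1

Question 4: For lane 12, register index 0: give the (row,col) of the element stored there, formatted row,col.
L=12=>grp=12>>2=3, tig=12&3=0
[0]=>row 0·2+0=0  col grp=3

0,3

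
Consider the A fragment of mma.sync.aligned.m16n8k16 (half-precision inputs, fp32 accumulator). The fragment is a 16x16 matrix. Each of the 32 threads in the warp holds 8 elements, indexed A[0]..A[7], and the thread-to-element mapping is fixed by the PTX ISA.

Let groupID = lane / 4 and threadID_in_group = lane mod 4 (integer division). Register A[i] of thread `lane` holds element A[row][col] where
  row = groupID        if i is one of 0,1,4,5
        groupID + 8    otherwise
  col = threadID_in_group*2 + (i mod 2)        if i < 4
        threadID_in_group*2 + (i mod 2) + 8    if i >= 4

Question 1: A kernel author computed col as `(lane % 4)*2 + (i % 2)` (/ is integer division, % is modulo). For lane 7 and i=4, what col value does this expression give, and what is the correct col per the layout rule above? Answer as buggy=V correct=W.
`(lane % 4)*2 + (i % 2)`[7,4]→6
lane 7→7/4=1, 7 mod 4=3
i=4  r:1+0→1  c:2·3+0+8→14
col: 6 vs 14

buggy=6 correct=14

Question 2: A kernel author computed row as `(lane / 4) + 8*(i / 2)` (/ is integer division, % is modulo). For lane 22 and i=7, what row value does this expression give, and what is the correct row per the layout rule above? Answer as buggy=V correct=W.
`(lane / 4) + 8*(i / 2)`[22,7]=>29
lane 22=>22/4=5, 22 mod 4=2
i=7  r:5+8=>13  c:2·2+1+8=>13
row: 29 vs 13

buggy=29 correct=13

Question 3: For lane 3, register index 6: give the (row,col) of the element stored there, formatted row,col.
3: G=0,T=3
[6] (0+8,3*2+0+8) = (8,14)

8,14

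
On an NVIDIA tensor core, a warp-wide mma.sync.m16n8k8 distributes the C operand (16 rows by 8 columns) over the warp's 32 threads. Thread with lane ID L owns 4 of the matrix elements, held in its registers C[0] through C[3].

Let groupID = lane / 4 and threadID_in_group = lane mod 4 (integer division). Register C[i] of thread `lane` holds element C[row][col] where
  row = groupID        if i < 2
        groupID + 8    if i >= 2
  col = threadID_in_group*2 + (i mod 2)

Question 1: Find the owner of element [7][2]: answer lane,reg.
29,0

r=7->g=7,rb=0  c=2->t=1,b0=0
L=7*4+1=29  i=0*2+0=0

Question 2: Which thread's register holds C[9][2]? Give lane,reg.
r=9⇒gr=1,Rb=1  c=2⇒th=1,odd=0
L=1*4+1=5  i=1*2+0=2

5,2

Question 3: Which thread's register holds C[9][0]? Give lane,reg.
r:9=>grp=1,rB=1  c:0=>tig=0,lo=0
L=1*4+0=4  i=1*2+0=2

4,2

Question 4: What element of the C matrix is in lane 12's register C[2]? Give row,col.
12: grp=3,tig=0
[2] (3+8,0*2+0) = (11,0)

11,0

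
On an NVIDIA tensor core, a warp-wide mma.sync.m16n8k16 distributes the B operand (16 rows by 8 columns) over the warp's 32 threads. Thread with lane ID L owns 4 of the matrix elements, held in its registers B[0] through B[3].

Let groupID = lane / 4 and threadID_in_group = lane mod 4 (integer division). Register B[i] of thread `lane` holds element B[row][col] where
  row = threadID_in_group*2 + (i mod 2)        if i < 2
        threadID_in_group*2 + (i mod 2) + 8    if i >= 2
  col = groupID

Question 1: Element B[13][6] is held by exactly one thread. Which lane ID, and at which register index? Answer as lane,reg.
26,3

c=6⇒gr=6  r=13⇒Rb=1,th=2,odd=1
L=6*4+2=26  i=1*2+1=3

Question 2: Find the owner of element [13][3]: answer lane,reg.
c:3=>grp=3  r:13=>rB=1,tig=2,lo=1
L=3*4+2=14  i=1*2+1=3

14,3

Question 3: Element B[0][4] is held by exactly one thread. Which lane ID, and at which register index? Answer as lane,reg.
c=4⇒gr=4  r=0⇒Rb=0,th=0,odd=0
L=4*4+0=16  i=0*2+0=0

16,0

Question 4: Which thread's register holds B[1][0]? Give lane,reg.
c=0→G=0  r=1→rhi=0,T=0,p=1
L=0*4+0=0  i=0*2+1=1

0,1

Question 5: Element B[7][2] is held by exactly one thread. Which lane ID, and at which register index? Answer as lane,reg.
c=2⇒gr=2  r=7⇒Rb=0,th=3,odd=1
L=2*4+3=11  i=0*2+1=1

11,1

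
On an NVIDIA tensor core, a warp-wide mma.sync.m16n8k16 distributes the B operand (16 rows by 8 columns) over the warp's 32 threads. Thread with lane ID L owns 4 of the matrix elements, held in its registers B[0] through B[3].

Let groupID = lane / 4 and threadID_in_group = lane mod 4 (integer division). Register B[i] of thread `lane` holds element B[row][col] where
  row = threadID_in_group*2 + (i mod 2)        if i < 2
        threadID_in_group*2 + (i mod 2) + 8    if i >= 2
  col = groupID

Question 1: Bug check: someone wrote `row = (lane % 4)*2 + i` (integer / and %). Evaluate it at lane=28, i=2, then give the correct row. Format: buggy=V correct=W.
`(lane % 4)*2 + i`[28,2]->2
L=28->g=28>>2=7, t=28&3=0
[2]->row 0·2+0+8=8  col g=7
row: 2 vs 8

buggy=2 correct=8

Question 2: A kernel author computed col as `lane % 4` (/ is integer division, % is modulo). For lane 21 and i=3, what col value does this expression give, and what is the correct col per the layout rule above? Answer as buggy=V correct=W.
buggy=1 correct=5

`lane % 4`[21,3]=>1
lane 21: grp=5 (21/4), tig=1 (21%4)
i=3: r=1*2+1+8=11, c=grp=5
col: 1 vs 5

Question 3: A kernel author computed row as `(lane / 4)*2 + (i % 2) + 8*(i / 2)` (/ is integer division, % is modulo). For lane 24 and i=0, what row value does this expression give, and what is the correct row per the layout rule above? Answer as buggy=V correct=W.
`(lane / 4)*2 + (i % 2) + 8*(i / 2)`[24,0]→12
24: G=6,T=0
[0] (0*2+0+0,6) = (0,6)
row: 12 vs 0

buggy=12 correct=0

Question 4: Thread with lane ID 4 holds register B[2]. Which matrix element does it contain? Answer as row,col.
lane 4: G=1 (4/4), T=0 (4%4)
i=2: r=0*2+0+8=8, c=G=1

8,1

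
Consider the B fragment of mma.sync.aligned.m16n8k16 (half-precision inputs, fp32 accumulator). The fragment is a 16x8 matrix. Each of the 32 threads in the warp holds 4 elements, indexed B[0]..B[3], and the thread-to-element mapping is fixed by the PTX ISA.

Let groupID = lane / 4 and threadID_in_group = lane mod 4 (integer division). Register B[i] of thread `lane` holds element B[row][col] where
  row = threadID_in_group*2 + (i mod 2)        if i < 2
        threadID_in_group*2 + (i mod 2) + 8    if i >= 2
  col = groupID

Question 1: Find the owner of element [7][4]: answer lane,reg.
c=4⇒gr=4  r=7⇒Rb=0,th=3,odd=1
L=4*4+3=19  i=0*2+1=1

19,1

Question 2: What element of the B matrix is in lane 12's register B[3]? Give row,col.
9,3

lane 12→12/4=3, 12 mod 4=0
i=3  r:2·0+1+8→9  c:3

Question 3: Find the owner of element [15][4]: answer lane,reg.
c: 4->gid=4  r: 15->r8=1,tid=3,i&1=1
L=4*4+3=19  i=1*2+1=3

19,3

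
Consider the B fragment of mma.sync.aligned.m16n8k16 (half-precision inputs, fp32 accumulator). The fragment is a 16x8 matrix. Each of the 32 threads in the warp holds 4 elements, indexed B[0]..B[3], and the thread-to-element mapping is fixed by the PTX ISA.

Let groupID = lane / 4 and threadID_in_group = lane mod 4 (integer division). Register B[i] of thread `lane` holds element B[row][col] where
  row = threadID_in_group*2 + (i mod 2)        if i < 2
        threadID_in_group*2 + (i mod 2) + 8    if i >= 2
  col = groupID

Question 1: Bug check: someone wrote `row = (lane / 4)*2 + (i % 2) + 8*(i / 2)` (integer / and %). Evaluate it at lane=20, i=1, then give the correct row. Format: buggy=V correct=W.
buggy=11 correct=1

`(lane / 4)*2 + (i % 2) + 8*(i / 2)`[20,1]→11
20: G=5,T=0
[1] (0*2+1+0,5) = (1,5)
row: 11 vs 1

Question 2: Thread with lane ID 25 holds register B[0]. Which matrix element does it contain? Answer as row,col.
2,6

25: gr=6,th=1
[0] (1*2+0+0,6) = (2,6)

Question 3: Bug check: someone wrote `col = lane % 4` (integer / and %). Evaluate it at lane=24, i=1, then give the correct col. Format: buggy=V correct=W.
`lane % 4`[24,1]→0
24: G=6,T=0
[1] (0*2+1+0,6) = (1,6)
col: 0 vs 6

buggy=0 correct=6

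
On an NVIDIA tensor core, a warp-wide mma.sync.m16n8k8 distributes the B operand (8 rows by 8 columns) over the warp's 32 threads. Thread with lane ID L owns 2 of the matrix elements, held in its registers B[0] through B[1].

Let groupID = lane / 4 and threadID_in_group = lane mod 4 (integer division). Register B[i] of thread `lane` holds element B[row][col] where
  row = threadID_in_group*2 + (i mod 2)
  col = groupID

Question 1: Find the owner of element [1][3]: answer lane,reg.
c=3->g=3  r=1->t=0,b0=1
L=3*4+0=12  i=1=1

12,1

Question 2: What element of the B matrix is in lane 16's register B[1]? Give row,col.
L=16->g=16>>2=4, t=16&3=0
[1]->row 0·2+1=1  col g=4

1,4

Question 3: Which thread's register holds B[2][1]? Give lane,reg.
5,0

c=1->g=1  r=2->t=1,b0=0
L=1*4+1=5  i=0=0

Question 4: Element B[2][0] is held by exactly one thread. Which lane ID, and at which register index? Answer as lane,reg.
c=0→G=0  r=2→T=1,p=0
L=0*4+1=1  i=0=0

1,0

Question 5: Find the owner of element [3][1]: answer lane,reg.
c:1=>grp=1  r:3=>tig=1,lo=1
L=1*4+1=5  i=1=1

5,1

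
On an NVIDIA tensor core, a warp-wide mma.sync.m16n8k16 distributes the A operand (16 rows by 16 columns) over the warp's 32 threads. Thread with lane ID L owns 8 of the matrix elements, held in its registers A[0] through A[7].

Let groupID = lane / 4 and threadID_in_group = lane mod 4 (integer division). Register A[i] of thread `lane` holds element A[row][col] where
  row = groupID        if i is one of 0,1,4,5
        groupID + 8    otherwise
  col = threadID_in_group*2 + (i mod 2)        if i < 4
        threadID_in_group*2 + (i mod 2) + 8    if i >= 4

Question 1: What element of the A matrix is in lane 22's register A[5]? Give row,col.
5,13

22: gr=5,th=2
[5] (5+0,2*2+1+8) = (5,13)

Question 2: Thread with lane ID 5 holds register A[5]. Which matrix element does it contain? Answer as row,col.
lane 5: G=1 (5/4), T=1 (5%4)
i=5: r=1+0=1, c=1*2+1+8=11

1,11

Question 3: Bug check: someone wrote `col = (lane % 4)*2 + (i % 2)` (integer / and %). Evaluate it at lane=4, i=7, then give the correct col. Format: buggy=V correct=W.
`(lane % 4)*2 + (i % 2)`[4,7]->1
lane 4->4/4=1, 4 mod 4=0
i=7  r:1+8->9  c:2·0+1+8->9
col: 1 vs 9

buggy=1 correct=9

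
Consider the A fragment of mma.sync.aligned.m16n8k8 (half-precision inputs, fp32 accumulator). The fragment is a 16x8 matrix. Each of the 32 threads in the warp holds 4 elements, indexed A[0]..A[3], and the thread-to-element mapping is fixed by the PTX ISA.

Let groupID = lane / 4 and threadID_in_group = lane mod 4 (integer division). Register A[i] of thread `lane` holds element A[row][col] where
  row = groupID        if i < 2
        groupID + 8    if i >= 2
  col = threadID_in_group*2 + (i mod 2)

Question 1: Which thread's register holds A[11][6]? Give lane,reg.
r:11=>grp=3,rB=1  c:6=>tig=3,lo=0
L=3*4+3=15  i=1*2+0=2

15,2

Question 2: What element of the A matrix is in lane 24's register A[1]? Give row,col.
6,1

L=24->gid=24>>2=6, tid=24&3=0
[1]->row 6+0=6  col 0·2+1=1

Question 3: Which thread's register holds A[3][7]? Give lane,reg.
15,1

r=3⇒gr=3,Rb=0  c=7⇒th=3,odd=1
L=3*4+3=15  i=0*2+1=1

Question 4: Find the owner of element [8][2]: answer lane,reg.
1,2

r=8->g=0,rb=1  c=2->t=1,b0=0
L=0*4+1=1  i=1*2+0=2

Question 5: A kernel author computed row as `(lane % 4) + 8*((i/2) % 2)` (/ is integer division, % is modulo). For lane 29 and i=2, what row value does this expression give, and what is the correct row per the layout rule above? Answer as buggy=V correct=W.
buggy=9 correct=15

`(lane % 4) + 8*((i/2) % 2)`[29,2]->9
lane 29: gid=7 (29/4), tid=1 (29%4)
i=2: r=7+8=15, c=1*2+0=2
row: 9 vs 15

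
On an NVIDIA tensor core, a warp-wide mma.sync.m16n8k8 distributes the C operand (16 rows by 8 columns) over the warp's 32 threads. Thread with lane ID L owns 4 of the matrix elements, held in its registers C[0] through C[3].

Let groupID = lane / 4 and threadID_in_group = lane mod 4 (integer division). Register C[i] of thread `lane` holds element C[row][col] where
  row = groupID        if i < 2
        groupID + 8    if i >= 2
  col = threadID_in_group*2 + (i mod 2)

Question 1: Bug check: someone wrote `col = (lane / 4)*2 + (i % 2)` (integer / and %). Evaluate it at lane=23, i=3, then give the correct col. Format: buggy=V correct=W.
buggy=11 correct=7

`(lane / 4)*2 + (i % 2)`[23,3]⇒11
23: gr=5,th=3
[3] (5+8,3*2+1) = (13,7)
col: 11 vs 7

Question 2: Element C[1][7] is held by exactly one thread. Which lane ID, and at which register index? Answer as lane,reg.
r=1⇒gr=1,Rb=0  c=7⇒th=3,odd=1
L=1*4+3=7  i=0*2+1=1

7,1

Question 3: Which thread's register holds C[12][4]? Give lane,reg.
r:12=>grp=4,rB=1  c:4=>tig=2,lo=0
L=4*4+2=18  i=1*2+0=2

18,2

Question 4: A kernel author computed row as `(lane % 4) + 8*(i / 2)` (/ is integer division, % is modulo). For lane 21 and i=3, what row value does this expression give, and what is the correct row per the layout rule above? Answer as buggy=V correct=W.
buggy=9 correct=13

`(lane % 4) + 8*(i / 2)`[21,3]->9
lane 21->21/4=5, 21 mod 4=1
i=3  r:5+8->13  c:2·1+1->3
row: 9 vs 13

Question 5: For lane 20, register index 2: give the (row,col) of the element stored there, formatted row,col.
lane 20: g=5 (20/4), t=0 (20%4)
i=2: r=5+8=13, c=0*2+0=0

13,0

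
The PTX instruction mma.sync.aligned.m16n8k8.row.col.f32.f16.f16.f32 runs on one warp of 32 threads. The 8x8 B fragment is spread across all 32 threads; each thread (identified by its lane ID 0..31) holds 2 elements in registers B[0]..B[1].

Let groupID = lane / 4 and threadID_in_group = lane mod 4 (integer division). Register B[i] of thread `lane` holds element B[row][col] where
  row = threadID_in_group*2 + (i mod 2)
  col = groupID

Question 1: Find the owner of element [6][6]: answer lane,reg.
27,0

c: 6->gid=6  r: 6->tid=3,i&1=0
L=6*4+3=27  i=0=0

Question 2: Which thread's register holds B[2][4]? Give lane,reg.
c: 4->gid=4  r: 2->tid=1,i&1=0
L=4*4+1=17  i=0=0

17,0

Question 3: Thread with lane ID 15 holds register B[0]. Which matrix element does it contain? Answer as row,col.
lane 15=>15/4=3, 15 mod 4=3
i=0  r:2·3+0=>6  c:3

6,3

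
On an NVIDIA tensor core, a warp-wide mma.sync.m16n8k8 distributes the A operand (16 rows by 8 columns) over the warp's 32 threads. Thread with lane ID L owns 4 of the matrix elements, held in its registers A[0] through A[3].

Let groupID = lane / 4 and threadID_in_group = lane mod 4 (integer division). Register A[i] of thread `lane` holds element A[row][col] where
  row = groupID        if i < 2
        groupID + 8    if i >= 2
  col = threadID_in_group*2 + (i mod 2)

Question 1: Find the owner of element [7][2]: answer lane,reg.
29,0

r=7->g=7,rb=0  c=2->t=1,b0=0
L=7*4+1=29  i=0*2+0=0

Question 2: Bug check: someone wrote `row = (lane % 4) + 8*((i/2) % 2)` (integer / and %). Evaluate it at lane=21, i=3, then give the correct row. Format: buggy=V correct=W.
buggy=9 correct=13

`(lane % 4) + 8*((i/2) % 2)`[21,3]=>9
21: grp=5,tig=1
[3] (5+8,1*2+1) = (13,3)
row: 9 vs 13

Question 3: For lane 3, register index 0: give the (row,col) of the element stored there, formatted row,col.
L=3⇒gr=3>>2=0, th=3&3=3
[0]⇒row 0+0=0  col 3·2+0=6

0,6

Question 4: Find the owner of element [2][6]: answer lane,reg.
11,0

r=2⇒gr=2,Rb=0  c=6⇒th=3,odd=0
L=2*4+3=11  i=0*2+0=0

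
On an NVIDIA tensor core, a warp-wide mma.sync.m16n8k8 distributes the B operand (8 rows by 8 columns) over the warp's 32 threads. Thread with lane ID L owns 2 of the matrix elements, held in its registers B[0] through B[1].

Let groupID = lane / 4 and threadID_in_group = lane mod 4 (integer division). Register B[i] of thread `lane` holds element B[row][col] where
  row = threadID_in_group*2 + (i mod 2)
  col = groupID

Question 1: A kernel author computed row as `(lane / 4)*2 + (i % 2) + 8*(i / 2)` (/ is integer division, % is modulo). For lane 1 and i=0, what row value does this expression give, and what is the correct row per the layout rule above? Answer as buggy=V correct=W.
`(lane / 4)*2 + (i % 2) + 8*(i / 2)`[1,0]->0
lane 1->1/4=0, 1 mod 4=1
i=0  r:2·1+0->2  c:0
row: 0 vs 2

buggy=0 correct=2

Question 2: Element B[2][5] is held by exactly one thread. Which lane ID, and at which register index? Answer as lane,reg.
21,0

c=5→G=5  r=2→T=1,p=0
L=5*4+1=21  i=0=0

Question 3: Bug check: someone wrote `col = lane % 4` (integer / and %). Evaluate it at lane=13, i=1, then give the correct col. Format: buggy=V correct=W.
`lane % 4`[13,1]->1
13: gid=3,tid=1
[1] (1*2+1,3) = (3,3)
col: 1 vs 3

buggy=1 correct=3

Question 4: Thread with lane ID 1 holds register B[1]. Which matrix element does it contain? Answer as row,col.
1: gr=0,th=1
[1] (1*2+1,0) = (3,0)

3,0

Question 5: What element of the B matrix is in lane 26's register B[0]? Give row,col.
lane 26->26/4=6, 26 mod 4=2
i=0  r:2·2+0->4  c:6

4,6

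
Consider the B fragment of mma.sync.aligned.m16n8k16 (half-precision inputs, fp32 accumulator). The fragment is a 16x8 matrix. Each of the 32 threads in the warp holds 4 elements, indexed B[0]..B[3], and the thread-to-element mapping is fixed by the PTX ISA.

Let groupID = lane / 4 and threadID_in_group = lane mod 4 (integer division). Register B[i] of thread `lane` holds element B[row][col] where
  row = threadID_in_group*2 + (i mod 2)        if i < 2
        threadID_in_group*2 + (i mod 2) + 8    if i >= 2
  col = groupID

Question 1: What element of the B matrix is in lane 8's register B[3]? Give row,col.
9,2

lane 8: grp=2 (8/4), tig=0 (8%4)
i=3: r=0*2+1+8=9, c=grp=2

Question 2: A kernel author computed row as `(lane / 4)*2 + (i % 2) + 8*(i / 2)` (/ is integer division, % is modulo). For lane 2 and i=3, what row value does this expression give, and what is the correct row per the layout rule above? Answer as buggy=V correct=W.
buggy=9 correct=13

`(lane / 4)*2 + (i % 2) + 8*(i / 2)`[2,3]->9
lane 2: gid=0 (2/4), tid=2 (2%4)
i=3: r=2*2+1+8=13, c=gid=0
row: 9 vs 13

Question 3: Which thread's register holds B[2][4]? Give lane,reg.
c=4⇒gr=4  r=2⇒Rb=0,th=1,odd=0
L=4*4+1=17  i=0*2+0=0

17,0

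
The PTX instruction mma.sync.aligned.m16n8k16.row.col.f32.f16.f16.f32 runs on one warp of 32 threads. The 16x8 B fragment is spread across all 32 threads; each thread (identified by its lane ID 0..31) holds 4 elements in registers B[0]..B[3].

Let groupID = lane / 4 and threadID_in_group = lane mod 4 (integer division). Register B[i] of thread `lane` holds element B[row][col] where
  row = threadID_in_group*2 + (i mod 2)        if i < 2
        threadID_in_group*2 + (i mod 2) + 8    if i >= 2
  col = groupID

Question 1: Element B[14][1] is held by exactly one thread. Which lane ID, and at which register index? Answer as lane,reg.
7,2

c=1⇒gr=1  r=14⇒Rb=1,th=3,odd=0
L=1*4+3=7  i=1*2+0=2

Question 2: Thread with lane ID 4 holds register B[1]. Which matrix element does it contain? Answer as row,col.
L=4→G=4>>2=1, T=4&3=0
[1]→row 0·2+1+0=1  col G=1

1,1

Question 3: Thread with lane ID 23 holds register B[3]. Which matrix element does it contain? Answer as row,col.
15,5

lane 23: gid=5 (23/4), tid=3 (23%4)
i=3: r=3*2+1+8=15, c=gid=5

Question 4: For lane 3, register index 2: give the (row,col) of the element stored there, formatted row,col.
lane 3->3/4=0, 3 mod 4=3
i=2  r:2·3+0+8->14  c:0

14,0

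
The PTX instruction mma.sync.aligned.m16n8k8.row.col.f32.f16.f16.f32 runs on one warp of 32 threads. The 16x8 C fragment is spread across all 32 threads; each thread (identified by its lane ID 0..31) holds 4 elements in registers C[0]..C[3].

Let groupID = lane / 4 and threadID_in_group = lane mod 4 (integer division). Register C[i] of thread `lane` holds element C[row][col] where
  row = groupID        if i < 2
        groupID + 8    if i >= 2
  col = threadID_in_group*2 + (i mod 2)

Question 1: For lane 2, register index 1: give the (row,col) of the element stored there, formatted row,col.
0,5

2: grp=0,tig=2
[1] (0+0,2*2+1) = (0,5)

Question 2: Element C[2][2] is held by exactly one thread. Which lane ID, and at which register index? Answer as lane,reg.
r:2=>grp=2,rB=0  c:2=>tig=1,lo=0
L=2*4+1=9  i=0*2+0=0

9,0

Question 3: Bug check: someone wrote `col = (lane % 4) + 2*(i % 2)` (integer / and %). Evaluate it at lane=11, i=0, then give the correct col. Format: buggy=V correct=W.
buggy=3 correct=6

`(lane % 4) + 2*(i % 2)`[11,0]⇒3
11: gr=2,th=3
[0] (2+0,3*2+0) = (2,6)
col: 3 vs 6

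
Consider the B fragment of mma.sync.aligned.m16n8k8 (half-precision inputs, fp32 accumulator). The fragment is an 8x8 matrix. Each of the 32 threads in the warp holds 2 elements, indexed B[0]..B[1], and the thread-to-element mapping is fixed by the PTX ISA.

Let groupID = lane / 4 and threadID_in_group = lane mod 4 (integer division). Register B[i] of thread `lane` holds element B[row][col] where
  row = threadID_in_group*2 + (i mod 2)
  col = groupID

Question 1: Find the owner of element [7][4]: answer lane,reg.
19,1

c: 4->gid=4  r: 7->tid=3,i&1=1
L=4*4+3=19  i=1=1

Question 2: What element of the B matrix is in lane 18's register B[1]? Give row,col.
lane 18->18/4=4, 18 mod 4=2
i=1  r:2·2+1->5  c:4

5,4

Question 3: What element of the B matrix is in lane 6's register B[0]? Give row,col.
4,1

lane 6⇒6/4=1, 6 mod 4=2
i=0  r:2·2+0⇒4  c:1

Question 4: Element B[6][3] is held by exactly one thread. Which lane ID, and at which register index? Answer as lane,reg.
15,0

c: 3->gid=3  r: 6->tid=3,i&1=0
L=3*4+3=15  i=0=0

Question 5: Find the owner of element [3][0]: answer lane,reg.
c=0->g=0  r=3->t=1,b0=1
L=0*4+1=1  i=1=1

1,1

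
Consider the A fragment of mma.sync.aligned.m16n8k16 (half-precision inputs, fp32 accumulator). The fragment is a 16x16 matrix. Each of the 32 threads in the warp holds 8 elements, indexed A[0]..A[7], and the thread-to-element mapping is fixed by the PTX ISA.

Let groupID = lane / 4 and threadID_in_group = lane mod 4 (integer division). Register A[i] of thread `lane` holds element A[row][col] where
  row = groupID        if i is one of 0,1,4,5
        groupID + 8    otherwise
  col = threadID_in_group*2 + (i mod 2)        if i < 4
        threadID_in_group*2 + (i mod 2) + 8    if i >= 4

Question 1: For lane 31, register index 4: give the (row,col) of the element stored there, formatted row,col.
lane 31: gid=7 (31/4), tid=3 (31%4)
i=4: r=7+0=7, c=3*2+0+8=14

7,14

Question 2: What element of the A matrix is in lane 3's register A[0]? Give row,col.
0,6

L=3⇒gr=3>>2=0, th=3&3=3
[0]⇒row 0+0=0  col 3·2+0+0=6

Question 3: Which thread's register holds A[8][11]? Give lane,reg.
r=8⇒gr=0,Rb=1  c=11⇒Cb=1,th=1,odd=1
L=0*4+1=1  i=1*4+1*2+1=7

1,7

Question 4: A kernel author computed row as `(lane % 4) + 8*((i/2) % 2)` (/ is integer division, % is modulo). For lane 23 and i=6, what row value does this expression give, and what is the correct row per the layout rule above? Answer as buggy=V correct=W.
`(lane % 4) + 8*((i/2) % 2)`[23,6]->11
lane 23: gid=5 (23/4), tid=3 (23%4)
i=6: r=5+8=13, c=3*2+0+8=14
row: 11 vs 13

buggy=11 correct=13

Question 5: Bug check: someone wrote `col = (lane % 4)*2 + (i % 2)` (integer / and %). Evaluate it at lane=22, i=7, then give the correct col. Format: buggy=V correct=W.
buggy=5 correct=13

`(lane % 4)*2 + (i % 2)`[22,7]->5
lane 22: gid=5 (22/4), tid=2 (22%4)
i=7: r=5+8=13, c=2*2+1+8=13
col: 5 vs 13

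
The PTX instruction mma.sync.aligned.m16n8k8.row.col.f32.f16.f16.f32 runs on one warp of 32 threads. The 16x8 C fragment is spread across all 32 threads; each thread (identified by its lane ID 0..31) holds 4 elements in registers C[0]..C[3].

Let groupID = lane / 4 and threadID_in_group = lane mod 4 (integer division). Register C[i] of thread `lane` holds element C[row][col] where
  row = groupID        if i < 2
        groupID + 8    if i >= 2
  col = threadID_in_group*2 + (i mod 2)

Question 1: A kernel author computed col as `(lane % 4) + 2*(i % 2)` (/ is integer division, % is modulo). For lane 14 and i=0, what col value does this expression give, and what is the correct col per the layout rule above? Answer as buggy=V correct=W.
buggy=2 correct=4

`(lane % 4) + 2*(i % 2)`[14,0]=>2
lane 14: grp=3 (14/4), tig=2 (14%4)
i=0: r=3+0=3, c=2*2+0=4
col: 2 vs 4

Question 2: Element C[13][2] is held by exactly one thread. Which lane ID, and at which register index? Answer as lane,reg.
r=13⇒gr=5,Rb=1  c=2⇒th=1,odd=0
L=5*4+1=21  i=1*2+0=2

21,2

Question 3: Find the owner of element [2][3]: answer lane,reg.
9,1

r=2⇒gr=2,Rb=0  c=3⇒th=1,odd=1
L=2*4+1=9  i=0*2+1=1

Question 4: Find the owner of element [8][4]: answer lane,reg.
2,2

r=8⇒gr=0,Rb=1  c=4⇒th=2,odd=0
L=0*4+2=2  i=1*2+0=2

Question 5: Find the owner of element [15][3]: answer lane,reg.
29,3

r=15->g=7,rb=1  c=3->t=1,b0=1
L=7*4+1=29  i=1*2+1=3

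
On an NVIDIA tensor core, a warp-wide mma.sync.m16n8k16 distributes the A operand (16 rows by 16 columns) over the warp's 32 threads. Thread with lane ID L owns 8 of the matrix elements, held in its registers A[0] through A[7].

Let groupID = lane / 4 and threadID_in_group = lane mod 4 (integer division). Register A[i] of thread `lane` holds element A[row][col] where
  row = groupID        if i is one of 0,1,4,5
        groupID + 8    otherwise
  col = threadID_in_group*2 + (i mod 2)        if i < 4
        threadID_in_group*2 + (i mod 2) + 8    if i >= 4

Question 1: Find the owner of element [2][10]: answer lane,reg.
r=2→G=2,rhi=0  c=10→chi=1,T=1,p=0
L=2*4+1=9  i=1*4+0*2+0=4

9,4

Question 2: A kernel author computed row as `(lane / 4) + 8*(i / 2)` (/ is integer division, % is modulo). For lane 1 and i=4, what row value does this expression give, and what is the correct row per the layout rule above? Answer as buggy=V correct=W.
`(lane / 4) + 8*(i / 2)`[1,4]=>16
L=1=>grp=1>>2=0, tig=1&3=1
[4]=>row 0+0=0  col 1·2+0+8=10
row: 16 vs 0

buggy=16 correct=0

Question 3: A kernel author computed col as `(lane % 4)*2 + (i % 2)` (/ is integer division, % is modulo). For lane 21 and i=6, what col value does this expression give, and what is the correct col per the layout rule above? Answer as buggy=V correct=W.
buggy=2 correct=10

`(lane % 4)*2 + (i % 2)`[21,6]=>2
L=21=>grp=21>>2=5, tig=21&3=1
[6]=>row 5+8=13  col 1·2+0+8=10
col: 2 vs 10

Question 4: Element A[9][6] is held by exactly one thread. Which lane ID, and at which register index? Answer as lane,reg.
r:9=>grp=1,rB=1  c:6=>cB=0,tig=3,lo=0
L=1*4+3=7  i=0*4+1*2+0=2

7,2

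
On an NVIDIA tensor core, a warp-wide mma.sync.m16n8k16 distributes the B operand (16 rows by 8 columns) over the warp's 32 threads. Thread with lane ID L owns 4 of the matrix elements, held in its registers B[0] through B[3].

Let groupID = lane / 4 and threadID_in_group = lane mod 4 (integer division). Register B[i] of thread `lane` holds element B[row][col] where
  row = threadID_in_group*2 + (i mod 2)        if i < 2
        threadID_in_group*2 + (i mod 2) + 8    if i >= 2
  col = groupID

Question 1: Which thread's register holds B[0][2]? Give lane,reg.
8,0

c:2=>grp=2  r:0=>rB=0,tig=0,lo=0
L=2*4+0=8  i=0*2+0=0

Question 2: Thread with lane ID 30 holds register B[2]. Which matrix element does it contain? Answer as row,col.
12,7

L=30=>grp=30>>2=7, tig=30&3=2
[2]=>row 2·2+0+8=12  col grp=7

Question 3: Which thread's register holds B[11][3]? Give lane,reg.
13,3

c:3=>grp=3  r:11=>rB=1,tig=1,lo=1
L=3*4+1=13  i=1*2+1=3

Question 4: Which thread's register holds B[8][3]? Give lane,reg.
12,2

c=3->g=3  r=8->rb=1,t=0,b0=0
L=3*4+0=12  i=1*2+0=2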